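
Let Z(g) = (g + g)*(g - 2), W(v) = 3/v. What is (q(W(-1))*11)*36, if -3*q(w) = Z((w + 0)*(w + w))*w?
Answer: 228096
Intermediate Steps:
Z(g) = 2*g*(-2 + g) (Z(g) = (2*g)*(-2 + g) = 2*g*(-2 + g))
q(w) = -4*w³*(-2 + 2*w²)/3 (q(w) = -2*((w + 0)*(w + w))*(-2 + (w + 0)*(w + w))*w/3 = -2*(w*(2*w))*(-2 + w*(2*w))*w/3 = -2*(2*w²)*(-2 + 2*w²)*w/3 = -4*w²*(-2 + 2*w²)*w/3 = -4*w³*(-2 + 2*w²)/3)
(q(W(-1))*11)*36 = ((8*(3/(-1))³*(1 - (3/(-1))²)/3)*11)*36 = ((8*(3*(-1))³*(1 - (3*(-1))²)/3)*11)*36 = (((8/3)*(-3)³*(1 - 1*(-3)²))*11)*36 = (((8/3)*(-27)*(1 - 1*9))*11)*36 = (((8/3)*(-27)*(1 - 9))*11)*36 = (((8/3)*(-27)*(-8))*11)*36 = (576*11)*36 = 6336*36 = 228096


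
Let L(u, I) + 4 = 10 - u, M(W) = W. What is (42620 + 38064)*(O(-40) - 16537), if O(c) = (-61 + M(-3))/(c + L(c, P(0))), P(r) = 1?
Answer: -4005395812/3 ≈ -1.3351e+9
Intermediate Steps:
L(u, I) = 6 - u (L(u, I) = -4 + (10 - u) = 6 - u)
O(c) = -32/3 (O(c) = (-61 - 3)/(c + (6 - c)) = -64/6 = -64*1/6 = -32/3)
(42620 + 38064)*(O(-40) - 16537) = (42620 + 38064)*(-32/3 - 16537) = 80684*(-49643/3) = -4005395812/3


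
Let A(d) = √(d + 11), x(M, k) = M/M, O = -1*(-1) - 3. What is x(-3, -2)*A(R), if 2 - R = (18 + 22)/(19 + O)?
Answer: √3077/17 ≈ 3.2630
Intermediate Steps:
O = -2 (O = 1 - 3 = -2)
x(M, k) = 1
R = -6/17 (R = 2 - (18 + 22)/(19 - 2) = 2 - 40/17 = -6/17 ≈ -0.35294)
A(d) = √(11 + d)
x(-3, -2)*A(R) = 1*√(11 - 6/17) = 1*√(181/17) = 1*(√3077/17) = √3077/17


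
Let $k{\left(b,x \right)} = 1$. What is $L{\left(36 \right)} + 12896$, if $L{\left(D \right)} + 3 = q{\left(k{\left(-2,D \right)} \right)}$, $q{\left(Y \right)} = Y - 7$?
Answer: $12887$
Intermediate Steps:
$q{\left(Y \right)} = -7 + Y$
$L{\left(D \right)} = -9$ ($L{\left(D \right)} = -3 + \left(-7 + 1\right) = -3 - 6 = -9$)
$L{\left(36 \right)} + 12896 = -9 + 12896 = 12887$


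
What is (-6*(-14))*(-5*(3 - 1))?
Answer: -840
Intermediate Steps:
(-6*(-14))*(-5*(3 - 1)) = 84*(-5*2) = 84*(-10) = -840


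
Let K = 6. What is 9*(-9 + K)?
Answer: -27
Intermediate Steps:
9*(-9 + K) = 9*(-9 + 6) = 9*(-3) = -27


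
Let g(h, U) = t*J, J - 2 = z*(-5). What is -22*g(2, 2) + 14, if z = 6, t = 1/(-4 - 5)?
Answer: -490/9 ≈ -54.444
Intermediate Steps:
t = -1/9 (t = 1/(-9) = -1/9 ≈ -0.11111)
J = -28 (J = 2 + 6*(-5) = 2 - 30 = -28)
g(h, U) = 28/9 (g(h, U) = -1/9*(-28) = 28/9)
-22*g(2, 2) + 14 = -22*28/9 + 14 = -616/9 + 14 = -490/9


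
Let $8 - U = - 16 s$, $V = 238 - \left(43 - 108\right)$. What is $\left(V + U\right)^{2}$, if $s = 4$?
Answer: $140625$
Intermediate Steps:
$V = 303$ ($V = 238 - \left(43 - 108\right) = 238 - -65 = 238 + 65 = 303$)
$U = 72$ ($U = 8 - \left(-16\right) 4 = 8 - -64 = 8 + 64 = 72$)
$\left(V + U\right)^{2} = \left(303 + 72\right)^{2} = 375^{2} = 140625$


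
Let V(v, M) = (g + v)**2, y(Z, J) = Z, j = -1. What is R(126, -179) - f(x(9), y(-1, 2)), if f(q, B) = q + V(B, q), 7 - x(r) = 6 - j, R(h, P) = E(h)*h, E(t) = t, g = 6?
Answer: 15851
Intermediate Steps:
R(h, P) = h**2 (R(h, P) = h*h = h**2)
V(v, M) = (6 + v)**2
x(r) = 0 (x(r) = 7 - (6 - 1*(-1)) = 7 - (6 + 1) = 7 - 1*7 = 7 - 7 = 0)
f(q, B) = q + (6 + B)**2
R(126, -179) - f(x(9), y(-1, 2)) = 126**2 - (0 + (6 - 1)**2) = 15876 - (0 + 5**2) = 15876 - (0 + 25) = 15876 - 1*25 = 15876 - 25 = 15851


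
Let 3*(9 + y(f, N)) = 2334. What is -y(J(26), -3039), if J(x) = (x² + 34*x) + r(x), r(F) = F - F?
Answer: -769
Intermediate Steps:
r(F) = 0
J(x) = x² + 34*x (J(x) = (x² + 34*x) + 0 = x² + 34*x)
y(f, N) = 769 (y(f, N) = -9 + (⅓)*2334 = -9 + 778 = 769)
-y(J(26), -3039) = -1*769 = -769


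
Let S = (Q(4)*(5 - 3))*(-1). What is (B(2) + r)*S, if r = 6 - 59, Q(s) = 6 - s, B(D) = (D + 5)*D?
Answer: 156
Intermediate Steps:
B(D) = D*(5 + D) (B(D) = (5 + D)*D = D*(5 + D))
S = -4 (S = ((6 - 1*4)*(5 - 3))*(-1) = ((6 - 4)*2)*(-1) = (2*2)*(-1) = 4*(-1) = -4)
r = -53
(B(2) + r)*S = (2*(5 + 2) - 53)*(-4) = (2*7 - 53)*(-4) = (14 - 53)*(-4) = -39*(-4) = 156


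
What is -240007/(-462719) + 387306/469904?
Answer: 145997047171/108716754488 ≈ 1.3429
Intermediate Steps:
-240007/(-462719) + 387306/469904 = -240007*(-1/462719) + 387306*(1/469904) = 240007/462719 + 193653/234952 = 145997047171/108716754488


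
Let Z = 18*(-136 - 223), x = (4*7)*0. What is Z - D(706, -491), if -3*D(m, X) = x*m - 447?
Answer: -6611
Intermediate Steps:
x = 0 (x = 28*0 = 0)
Z = -6462 (Z = 18*(-359) = -6462)
D(m, X) = 149 (D(m, X) = -(0*m - 447)/3 = -(0 - 447)/3 = -⅓*(-447) = 149)
Z - D(706, -491) = -6462 - 1*149 = -6462 - 149 = -6611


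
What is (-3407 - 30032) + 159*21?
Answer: -30100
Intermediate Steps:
(-3407 - 30032) + 159*21 = -33439 + 3339 = -30100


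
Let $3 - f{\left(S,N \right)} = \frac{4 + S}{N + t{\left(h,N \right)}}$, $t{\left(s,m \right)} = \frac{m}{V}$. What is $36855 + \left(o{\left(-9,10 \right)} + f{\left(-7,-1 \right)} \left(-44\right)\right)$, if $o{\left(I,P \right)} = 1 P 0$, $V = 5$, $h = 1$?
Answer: $36833$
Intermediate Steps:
$t{\left(s,m \right)} = \frac{m}{5}$
$o{\left(I,P \right)} = 0$ ($o{\left(I,P \right)} = P 0 = 0$)
$f{\left(S,N \right)} = 3 - \frac{5 \left(4 + S\right)}{6 N}$ ($f{\left(S,N \right)} = 3 - \frac{4 + S}{N + \frac{N}{5}} = 3 - \frac{4 + S}{\frac{6}{5} N} = 3 - \left(4 + S\right) \frac{5}{6 N} = 3 - \frac{5 \left(4 + S\right)}{6 N}$)
$36855 + \left(o{\left(-9,10 \right)} + f{\left(-7,-1 \right)} \left(-44\right)\right) = 36855 + \left(0 + \frac{-20 - -35 + 18 \left(-1\right)}{6 \left(-1\right)} \left(-44\right)\right) = 36855 + \left(0 + \frac{1}{6} \left(-1\right) \left(-20 + 35 - 18\right) \left(-44\right)\right) = 36855 + \left(0 + \frac{1}{6} \left(-1\right) \left(-3\right) \left(-44\right)\right) = 36855 + \left(0 + \frac{1}{2} \left(-44\right)\right) = 36855 + \left(0 - 22\right) = 36855 - 22 = 36833$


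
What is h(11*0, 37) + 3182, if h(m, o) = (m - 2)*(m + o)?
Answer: 3108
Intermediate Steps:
h(m, o) = (-2 + m)*(m + o)
h(11*0, 37) + 3182 = ((11*0)² - 22*0 - 2*37 + (11*0)*37) + 3182 = (0² - 2*0 - 74 + 0*37) + 3182 = (0 + 0 - 74 + 0) + 3182 = -74 + 3182 = 3108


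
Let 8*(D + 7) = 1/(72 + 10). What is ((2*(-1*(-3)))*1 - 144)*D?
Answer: 316779/328 ≈ 965.79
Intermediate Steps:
D = -4591/656 (D = -7 + 1/(8*(72 + 10)) = -7 + (1/8)/82 = -7 + (1/8)*(1/82) = -7 + 1/656 = -4591/656 ≈ -6.9985)
((2*(-1*(-3)))*1 - 144)*D = ((2*(-1*(-3)))*1 - 144)*(-4591/656) = ((2*3)*1 - 144)*(-4591/656) = (6*1 - 144)*(-4591/656) = (6 - 144)*(-4591/656) = -138*(-4591/656) = 316779/328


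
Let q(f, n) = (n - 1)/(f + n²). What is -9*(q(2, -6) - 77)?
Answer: 26397/38 ≈ 694.66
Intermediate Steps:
q(f, n) = (-1 + n)/(f + n²)
-9*(q(2, -6) - 77) = -9*((-1 - 6)/(2 + (-6)²) - 77) = -9*(-7/(2 + 36) - 77) = -9*(-7/38 - 77) = -9*(-2933/38) = 26397/38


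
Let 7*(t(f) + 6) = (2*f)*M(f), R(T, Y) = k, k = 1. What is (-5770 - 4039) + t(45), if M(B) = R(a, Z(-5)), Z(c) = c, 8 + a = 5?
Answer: -68615/7 ≈ -9802.1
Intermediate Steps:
a = -3 (a = -8 + 5 = -3)
R(T, Y) = 1
M(B) = 1
t(f) = -6 + 2*f/7 (t(f) = -6 + ((2*f)*1)/7 = -6 + (2*f)/7 = -6 + 2*f/7)
(-5770 - 4039) + t(45) = (-5770 - 4039) + (-6 + (2/7)*45) = -9809 + (-6 + 90/7) = -9809 + 48/7 = -68615/7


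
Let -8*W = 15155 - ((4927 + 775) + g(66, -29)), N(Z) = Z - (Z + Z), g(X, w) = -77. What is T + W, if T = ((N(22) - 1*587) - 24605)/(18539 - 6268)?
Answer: -8367453/7012 ≈ -1193.3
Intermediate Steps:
N(Z) = -Z (N(Z) = Z - 2*Z = -Z)
T = -3602/1753 (T = ((-1*22 - 1*587) - 24605)/(18539 - 6268) = ((-22 - 587) - 24605)/12271 = (-609 - 24605)*(1/12271) = -25214*1/12271 = -3602/1753 ≈ -2.0548)
W = -4765/4 (W = -(15155 - ((4927 + 775) - 77))/8 = -(15155 - (5702 - 77))/8 = -(15155 - 1*5625)/8 = -(15155 - 5625)/8 = -⅛*9530 = -4765/4 ≈ -1191.3)
T + W = -3602/1753 - 4765/4 = -8367453/7012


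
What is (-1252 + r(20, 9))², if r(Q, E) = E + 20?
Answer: 1495729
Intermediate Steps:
r(Q, E) = 20 + E
(-1252 + r(20, 9))² = (-1252 + (20 + 9))² = (-1252 + 29)² = (-1223)² = 1495729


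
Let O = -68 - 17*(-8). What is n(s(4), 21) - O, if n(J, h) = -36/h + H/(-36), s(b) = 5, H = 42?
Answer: -2977/42 ≈ -70.881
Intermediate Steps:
O = 68 (O = -68 + 136 = 68)
n(J, h) = -7/6 - 36/h (n(J, h) = -36/h + 42/(-36) = -36/h + 42*(-1/36) = -36/h - 7/6 = -7/6 - 36/h)
n(s(4), 21) - O = (-7/6 - 36/21) - 1*68 = (-7/6 - 36*1/21) - 68 = (-7/6 - 12/7) - 68 = -121/42 - 68 = -2977/42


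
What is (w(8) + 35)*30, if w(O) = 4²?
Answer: 1530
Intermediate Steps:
w(O) = 16
(w(8) + 35)*30 = (16 + 35)*30 = 51*30 = 1530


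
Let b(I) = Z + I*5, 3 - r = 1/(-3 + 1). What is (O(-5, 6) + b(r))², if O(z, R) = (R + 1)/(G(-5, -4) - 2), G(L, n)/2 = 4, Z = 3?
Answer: 4225/9 ≈ 469.44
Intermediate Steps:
r = 7/2 (r = 3 - 1/(-3 + 1) = 3 - 1/(-2) = 3 - 1*(-½) = 3 + ½ = 7/2 ≈ 3.5000)
b(I) = 3 + 5*I (b(I) = 3 + I*5 = 3 + 5*I)
G(L, n) = 8 (G(L, n) = 2*4 = 8)
O(z, R) = ⅙ + R/6 (O(z, R) = (R + 1)/(8 - 2) = (1 + R)/6 = (1 + R)*(⅙) = ⅙ + R/6)
(O(-5, 6) + b(r))² = ((⅙ + (⅙)*6) + (3 + 5*(7/2)))² = ((⅙ + 1) + (3 + 35/2))² = (7/6 + 41/2)² = (65/3)² = 4225/9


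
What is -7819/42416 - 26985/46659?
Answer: -503140827/659696048 ≈ -0.76269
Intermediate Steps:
-7819/42416 - 26985/46659 = -7819*1/42416 - 26985*1/46659 = -7819/42416 - 8995/15553 = -503140827/659696048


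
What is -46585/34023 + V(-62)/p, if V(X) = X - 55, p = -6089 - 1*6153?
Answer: -51482989/37864506 ≈ -1.3597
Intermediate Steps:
p = -12242 (p = -6089 - 6153 = -12242)
V(X) = -55 + X
-46585/34023 + V(-62)/p = -46585/34023 + (-55 - 62)/(-12242) = -46585*1/34023 - 117*(-1/12242) = -4235/3093 + 117/12242 = -51482989/37864506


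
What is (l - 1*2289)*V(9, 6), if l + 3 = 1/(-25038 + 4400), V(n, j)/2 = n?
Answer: -425720673/10319 ≈ -41256.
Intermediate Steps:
V(n, j) = 2*n
l = -61915/20638 (l = -3 + 1/(-25038 + 4400) = -3 + 1/(-20638) = -3 - 1/20638 = -61915/20638 ≈ -3.0000)
(l - 1*2289)*V(9, 6) = (-61915/20638 - 1*2289)*(2*9) = (-61915/20638 - 2289)*18 = -47302297/20638*18 = -425720673/10319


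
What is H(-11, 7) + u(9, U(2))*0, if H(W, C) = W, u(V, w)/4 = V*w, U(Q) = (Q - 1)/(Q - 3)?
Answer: -11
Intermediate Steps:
U(Q) = (-1 + Q)/(-3 + Q)
u(V, w) = 4*V*w (u(V, w) = 4*(V*w) = 4*V*w)
H(-11, 7) + u(9, U(2))*0 = -11 + (4*9*((-1 + 2)/(-3 + 2)))*0 = -11 + (4*9*(1/(-1)))*0 = -11 + (4*9*(-1*1))*0 = -11 + (4*9*(-1))*0 = -11 - 36*0 = -11 + 0 = -11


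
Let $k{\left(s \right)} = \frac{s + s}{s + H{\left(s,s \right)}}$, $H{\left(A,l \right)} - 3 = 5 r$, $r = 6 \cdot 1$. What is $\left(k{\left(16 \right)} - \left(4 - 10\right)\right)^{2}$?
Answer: $\frac{106276}{2401} \approx 44.263$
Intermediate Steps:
$r = 6$
$H{\left(A,l \right)} = 33$ ($H{\left(A,l \right)} = 3 + 5 \cdot 6 = 3 + 30 = 33$)
$k{\left(s \right)} = \frac{2 s}{33 + s}$ ($k{\left(s \right)} = \frac{s + s}{s + 33} = \frac{2 s}{33 + s}$)
$\left(k{\left(16 \right)} - \left(4 - 10\right)\right)^{2} = \left(2 \cdot 16 \frac{1}{33 + 16} - \left(4 - 10\right)\right)^{2} = \left(2 \cdot 16 \cdot \frac{1}{49} - -6\right)^{2} = \left(2 \cdot 16 \cdot \frac{1}{49} + 6\right)^{2} = \left(\frac{32}{49} + 6\right)^{2} = \left(\frac{326}{49}\right)^{2} = \frac{106276}{2401}$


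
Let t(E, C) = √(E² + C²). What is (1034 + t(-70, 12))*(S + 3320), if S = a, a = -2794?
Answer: 543884 + 1052*√1261 ≈ 5.8124e+5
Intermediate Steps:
S = -2794
t(E, C) = √(C² + E²)
(1034 + t(-70, 12))*(S + 3320) = (1034 + √(12² + (-70)²))*(-2794 + 3320) = (1034 + √(144 + 4900))*526 = (1034 + √5044)*526 = (1034 + 2*√1261)*526 = 543884 + 1052*√1261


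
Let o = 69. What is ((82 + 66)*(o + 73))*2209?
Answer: 46424344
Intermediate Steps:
((82 + 66)*(o + 73))*2209 = ((82 + 66)*(69 + 73))*2209 = (148*142)*2209 = 21016*2209 = 46424344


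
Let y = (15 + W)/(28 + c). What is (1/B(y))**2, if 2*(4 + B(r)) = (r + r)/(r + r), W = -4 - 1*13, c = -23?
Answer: 4/49 ≈ 0.081633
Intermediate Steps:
W = -17 (W = -4 - 13 = -17)
y = -2/5 (y = (15 - 17)/(28 - 23) = -2/5 ≈ -0.40000)
B(r) = -7/2 (B(r) = -4 + ((r + r)/(r + r))/2 = -4 + ((2*r)/((2*r)))/2 = -4 + ((2*r)*(1/(2*r)))/2 = -4 + (1/2)*1 = -4 + 1/2 = -7/2)
(1/B(y))**2 = (1/(-7/2))**2 = (-2/7)**2 = 4/49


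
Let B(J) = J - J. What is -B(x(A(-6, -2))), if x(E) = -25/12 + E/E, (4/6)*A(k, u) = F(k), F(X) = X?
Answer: 0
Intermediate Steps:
A(k, u) = 3*k/2
x(E) = -13/12 (x(E) = -25*1/12 + 1 = -25/12 + 1 = -13/12)
B(J) = 0
-B(x(A(-6, -2))) = -1*0 = 0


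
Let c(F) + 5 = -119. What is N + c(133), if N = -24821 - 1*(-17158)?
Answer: -7787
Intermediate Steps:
c(F) = -124 (c(F) = -5 - 119 = -124)
N = -7663 (N = -24821 + 17158 = -7663)
N + c(133) = -7663 - 124 = -7787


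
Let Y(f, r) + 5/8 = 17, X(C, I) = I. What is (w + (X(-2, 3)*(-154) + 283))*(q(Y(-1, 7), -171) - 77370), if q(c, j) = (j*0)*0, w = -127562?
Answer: 9883321170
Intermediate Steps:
Y(f, r) = 131/8 (Y(f, r) = -5/8 + 17 = 131/8)
q(c, j) = 0 (q(c, j) = 0*0 = 0)
(w + (X(-2, 3)*(-154) + 283))*(q(Y(-1, 7), -171) - 77370) = (-127562 + (3*(-154) + 283))*(0 - 77370) = (-127562 + (-462 + 283))*(-77370) = (-127562 - 179)*(-77370) = -127741*(-77370) = 9883321170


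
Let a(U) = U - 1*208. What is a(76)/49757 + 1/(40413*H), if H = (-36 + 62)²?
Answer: -3606083059/1359320837316 ≈ -0.0026529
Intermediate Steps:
a(U) = -208 + U (a(U) = U - 208 = -208 + U)
H = 676 (H = 26² = 676)
a(76)/49757 + 1/(40413*H) = (-208 + 76)/49757 + 1/(40413*676) = -132*1/49757 + (1/40413)*(1/676) = -132/49757 + 1/27319188 = -3606083059/1359320837316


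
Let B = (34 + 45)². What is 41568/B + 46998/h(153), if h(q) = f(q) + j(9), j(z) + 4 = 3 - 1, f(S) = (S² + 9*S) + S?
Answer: 1329895734/155631817 ≈ 8.5451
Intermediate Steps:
f(S) = S² + 10*S
j(z) = -2 (j(z) = -4 + (3 - 1) = -4 + 2 = -2)
B = 6241 (B = 79² = 6241)
h(q) = -2 + q*(10 + q) (h(q) = q*(10 + q) - 2 = -2 + q*(10 + q))
41568/B + 46998/h(153) = 41568/6241 + 46998/(-2 + 153*(10 + 153)) = 41568*(1/6241) + 46998/(-2 + 153*163) = 41568/6241 + 46998/(-2 + 24939) = 41568/6241 + 46998/24937 = 1329895734/155631817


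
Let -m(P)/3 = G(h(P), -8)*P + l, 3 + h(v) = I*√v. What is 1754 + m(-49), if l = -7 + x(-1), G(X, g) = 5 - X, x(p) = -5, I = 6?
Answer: 2966 - 6174*I ≈ 2966.0 - 6174.0*I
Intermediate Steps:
h(v) = -3 + 6*√v
l = -12 (l = -7 - 5 = -12)
m(P) = 36 - 3*P*(8 - 6*√P) (m(P) = -3*((5 - (-3 + 6*√P))*P - 12) = -3*((5 + (3 - 6*√P))*P - 12) = -3*((8 - 6*√P)*P - 12) = -3*(P*(8 - 6*√P) - 12) = -3*(-12 + P*(8 - 6*√P)) = 36 - 3*P*(8 - 6*√P))
1754 + m(-49) = 1754 + (36 - 24*(-49) + 18*(-49)^(3/2)) = 1754 + (36 + 1176 + 18*(-343*I)) = 1754 + (36 + 1176 - 6174*I) = 1754 + (1212 - 6174*I) = 2966 - 6174*I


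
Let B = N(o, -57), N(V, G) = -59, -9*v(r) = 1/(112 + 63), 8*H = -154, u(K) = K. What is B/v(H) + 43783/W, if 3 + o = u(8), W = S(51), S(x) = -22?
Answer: 2000567/22 ≈ 90935.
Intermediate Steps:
H = -77/4 (H = (⅛)*(-154) = -77/4 ≈ -19.250)
W = -22
o = 5 (o = -3 + 8 = 5)
v(r) = -1/1575 (v(r) = -1/(9*(112 + 63)) = -⅑/175 = -⅑*1/175 = -1/1575)
B = -59
B/v(H) + 43783/W = -59/(-1/1575) + 43783/(-22) = -59*(-1575) + 43783*(-1/22) = 92925 - 43783/22 = 2000567/22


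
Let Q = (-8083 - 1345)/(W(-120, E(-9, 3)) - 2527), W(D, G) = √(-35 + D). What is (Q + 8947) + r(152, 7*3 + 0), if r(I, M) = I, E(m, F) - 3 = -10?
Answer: 14532245768/1596471 + 2357*I*√155/1596471 ≈ 9102.7 + 0.018381*I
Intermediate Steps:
E(m, F) = -7 (E(m, F) = 3 - 10 = -7)
Q = -9428/(-2527 + I*√155) (Q = (-8083 - 1345)/(√(-35 - 120) - 2527) = -9428/(√(-155) - 2527) = -9428/(I*√155 - 2527) = -9428/(-2527 + I*√155) ≈ 3.7308 + 0.018381*I)
(Q + 8947) + r(152, 7*3 + 0) = ((5956139/1596471 + 2357*I*√155/1596471) + 8947) + 152 = (14289582176/1596471 + 2357*I*√155/1596471) + 152 = 14532245768/1596471 + 2357*I*√155/1596471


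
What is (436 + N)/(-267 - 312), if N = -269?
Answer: -167/579 ≈ -0.28843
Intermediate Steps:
(436 + N)/(-267 - 312) = (436 - 269)/(-267 - 312) = 167/(-579) = 167*(-1/579) = -167/579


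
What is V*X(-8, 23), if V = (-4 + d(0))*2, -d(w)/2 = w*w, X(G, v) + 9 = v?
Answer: -112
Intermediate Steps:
X(G, v) = -9 + v
d(w) = -2*w² (d(w) = -2*w*w = -2*w²)
V = -8 (V = (-4 - 2*0²)*2 = (-4 - 2*0)*2 = (-4 + 0)*2 = -4*2 = -8)
V*X(-8, 23) = -8*(-9 + 23) = -8*14 = -112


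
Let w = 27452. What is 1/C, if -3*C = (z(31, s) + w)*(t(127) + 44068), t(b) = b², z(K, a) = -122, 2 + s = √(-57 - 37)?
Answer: -1/548394670 ≈ -1.8235e-9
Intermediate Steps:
s = -2 + I*√94 (s = -2 + √(-57 - 37) = -2 + √(-94) = -2 + I*√94 ≈ -2.0 + 9.6954*I)
C = -548394670 (C = -(-122 + 27452)*(127² + 44068)/3 = -9110*(16129 + 44068) = -9110*60197 = -⅓*1645184010 = -548394670)
1/C = 1/(-548394670) = -1/548394670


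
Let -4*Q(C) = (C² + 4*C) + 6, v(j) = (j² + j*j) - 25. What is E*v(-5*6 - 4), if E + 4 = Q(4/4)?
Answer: -61749/4 ≈ -15437.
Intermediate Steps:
v(j) = -25 + 2*j² (v(j) = (j² + j²) - 25 = 2*j² - 25 = -25 + 2*j²)
Q(C) = -3/2 - C - C²/4 (Q(C) = -((C² + 4*C) + 6)/4 = -(6 + C² + 4*C)/4 = -3/2 - C - C²/4)
E = -27/4 (E = -4 + (-3/2 - 4/4 - 1²/4) = -4 + (-3/2 - 1*1 - ¼*1²) = -4 + (-3/2 - 1 - ¼*1) = -4 + (-3/2 - 1 - ¼) = -4 - 11/4 = -27/4 ≈ -6.7500)
E*v(-5*6 - 4) = -27*(-25 + 2*(-5*6 - 4)²)/4 = -27*(-25 + 2*(-30 - 4)²)/4 = -27*(-25 + 2*(-34)²)/4 = -27*(-25 + 2*1156)/4 = -27*(-25 + 2312)/4 = -27/4*2287 = -61749/4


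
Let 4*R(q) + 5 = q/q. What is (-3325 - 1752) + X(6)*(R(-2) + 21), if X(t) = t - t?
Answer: -5077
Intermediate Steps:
R(q) = -1 (R(q) = -5/4 + (q/q)/4 = -5/4 + (1/4)*1 = -5/4 + 1/4 = -1)
X(t) = 0
(-3325 - 1752) + X(6)*(R(-2) + 21) = (-3325 - 1752) + 0*(-1 + 21) = -5077 + 0*20 = -5077 + 0 = -5077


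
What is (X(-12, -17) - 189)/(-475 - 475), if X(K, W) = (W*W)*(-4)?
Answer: 269/190 ≈ 1.4158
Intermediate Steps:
X(K, W) = -4*W² (X(K, W) = W²*(-4) = -4*W²)
(X(-12, -17) - 189)/(-475 - 475) = (-4*(-17)² - 189)/(-475 - 475) = (-4*289 - 189)/(-950) = (-1156 - 189)*(-1/950) = -1345*(-1/950) = 269/190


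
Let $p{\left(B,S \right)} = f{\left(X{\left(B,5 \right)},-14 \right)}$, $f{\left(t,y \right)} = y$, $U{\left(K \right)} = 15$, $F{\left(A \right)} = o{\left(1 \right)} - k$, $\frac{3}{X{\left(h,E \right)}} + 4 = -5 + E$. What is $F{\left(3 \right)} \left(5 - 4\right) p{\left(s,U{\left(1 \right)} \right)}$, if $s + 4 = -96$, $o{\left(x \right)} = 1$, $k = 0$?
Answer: $-14$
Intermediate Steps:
$X{\left(h,E \right)} = \frac{3}{-9 + E}$ ($X{\left(h,E \right)} = \frac{3}{-4 + \left(-5 + E\right)} = \frac{3}{-9 + E}$)
$F{\left(A \right)} = 1$ ($F{\left(A \right)} = 1 - 0 = 1 + 0 = 1$)
$s = -100$ ($s = -4 - 96 = -100$)
$p{\left(B,S \right)} = -14$
$F{\left(3 \right)} \left(5 - 4\right) p{\left(s,U{\left(1 \right)} \right)} = 1 \left(5 - 4\right) \left(-14\right) = 1 \cdot 1 \left(-14\right) = 1 \left(-14\right) = -14$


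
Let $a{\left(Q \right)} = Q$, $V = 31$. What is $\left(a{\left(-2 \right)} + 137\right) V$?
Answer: $4185$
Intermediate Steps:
$\left(a{\left(-2 \right)} + 137\right) V = \left(-2 + 137\right) 31 = 135 \cdot 31 = 4185$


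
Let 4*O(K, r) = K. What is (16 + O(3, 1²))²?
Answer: 4489/16 ≈ 280.56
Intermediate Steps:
O(K, r) = K/4
(16 + O(3, 1²))² = (16 + (¼)*3)² = (16 + ¾)² = (67/4)² = 4489/16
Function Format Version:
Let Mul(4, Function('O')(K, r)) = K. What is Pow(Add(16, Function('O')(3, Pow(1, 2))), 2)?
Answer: Rational(4489, 16) ≈ 280.56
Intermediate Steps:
Function('O')(K, r) = Mul(Rational(1, 4), K)
Pow(Add(16, Function('O')(3, Pow(1, 2))), 2) = Pow(Add(16, Mul(Rational(1, 4), 3)), 2) = Pow(Add(16, Rational(3, 4)), 2) = Pow(Rational(67, 4), 2) = Rational(4489, 16)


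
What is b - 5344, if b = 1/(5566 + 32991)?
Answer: -206048607/38557 ≈ -5344.0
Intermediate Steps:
b = 1/38557 ≈ 2.5936e-5
b - 5344 = 1/38557 - 5344 = -206048607/38557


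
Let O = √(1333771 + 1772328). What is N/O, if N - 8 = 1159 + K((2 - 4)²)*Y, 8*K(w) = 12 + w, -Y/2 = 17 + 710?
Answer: -1741*√3106099/3106099 ≈ -0.98785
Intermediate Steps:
Y = -1454 (Y = -2*(17 + 710) = -2*727 = -1454)
O = √3106099 ≈ 1762.4
K(w) = 3/2 + w/8 (K(w) = (12 + w)/8 = 3/2 + w/8)
N = -1741 (N = 8 + (1159 + (3/2 + (2 - 4)²/8)*(-1454)) = 8 + (1159 + (3/2 + (⅛)*(-2)²)*(-1454)) = 8 + (1159 + (3/2 + (⅛)*4)*(-1454)) = 8 + (1159 + (3/2 + ½)*(-1454)) = 8 + (1159 + 2*(-1454)) = 8 + (1159 - 2908) = 8 - 1749 = -1741)
N/O = -1741*√3106099/3106099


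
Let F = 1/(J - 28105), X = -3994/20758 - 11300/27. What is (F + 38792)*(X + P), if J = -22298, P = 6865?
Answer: 3532056242322770050/14124583899 ≈ 2.5006e+8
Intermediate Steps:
X = -117336619/280233 (X = -3994*1/20758 - 11300*1/27 = -1997/10379 - 11300/27 = -117336619/280233 ≈ -418.71)
F = -1/50403 (F = 1/(-22298 - 28105) = 1/(-50403) = -1/50403 ≈ -1.9840e-5)
(F + 38792)*(X + P) = (-1/50403 + 38792)*(-117336619/280233 + 6865) = (1955233175/50403)*(1806462926/280233) = 3532056242322770050/14124583899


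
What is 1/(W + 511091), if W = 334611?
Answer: 1/845702 ≈ 1.1824e-6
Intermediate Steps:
1/(W + 511091) = 1/(334611 + 511091) = 1/845702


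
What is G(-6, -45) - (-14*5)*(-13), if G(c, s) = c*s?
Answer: -640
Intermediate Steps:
G(-6, -45) - (-14*5)*(-13) = -6*(-45) - (-14*5)*(-13) = 270 - (-70)*(-13) = 270 - 1*910 = 270 - 910 = -640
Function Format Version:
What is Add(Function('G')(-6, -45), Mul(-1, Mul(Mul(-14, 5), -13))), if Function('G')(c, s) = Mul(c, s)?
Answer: -640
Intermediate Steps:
Add(Function('G')(-6, -45), Mul(-1, Mul(Mul(-14, 5), -13))) = Add(Mul(-6, -45), Mul(-1, Mul(Mul(-14, 5), -13))) = Add(270, Mul(-1, Mul(-70, -13))) = Add(270, Mul(-1, 910)) = Add(270, -910) = -640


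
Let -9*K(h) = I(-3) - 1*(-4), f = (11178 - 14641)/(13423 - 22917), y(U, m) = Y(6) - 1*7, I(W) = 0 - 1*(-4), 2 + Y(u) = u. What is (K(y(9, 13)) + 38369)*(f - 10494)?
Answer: -34402350802349/85446 ≈ -4.0262e+8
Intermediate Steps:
Y(u) = -2 + u
I(W) = 4 (I(W) = 0 + 4 = 4)
y(U, m) = -3 (y(U, m) = (-2 + 6) - 1*7 = 4 - 7 = -3)
f = 3463/9494 (f = -3463/(-9494) = -3463*(-1/9494) = 3463/9494 ≈ 0.36476)
K(h) = -8/9 (K(h) = -(4 - 1*(-4))/9 = -(4 + 4)/9 = -⅑*8 = -8/9)
(K(y(9, 13)) + 38369)*(f - 10494) = (-8/9 + 38369)*(3463/9494 - 10494) = (345313/9)*(-99626573/9494) = -34402350802349/85446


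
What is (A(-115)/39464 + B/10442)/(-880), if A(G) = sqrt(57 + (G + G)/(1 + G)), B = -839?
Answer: 839/9188960 - 29*sqrt(57)/989757120 ≈ 9.1084e-5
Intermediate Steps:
A(G) = sqrt(57 + 2*G/(1 + G)) (A(G) = sqrt(57 + (2*G)/(1 + G)) = sqrt(57 + 2*G/(1 + G)))
(A(-115)/39464 + B/10442)/(-880) = (sqrt((57 + 59*(-115))/(1 - 115))/39464 - 839/10442)/(-880) = (sqrt((57 - 6785)/(-114))*(1/39464) - 839*1/10442)*(-1/880) = (sqrt(-1/114*(-6728))*(1/39464) - 839/10442)*(-1/880) = (sqrt(3364/57)*(1/39464) - 839/10442)*(-1/880) = ((58*sqrt(57)/57)*(1/39464) - 839/10442)*(-1/880) = (29*sqrt(57)/1124724 - 839/10442)*(-1/880) = (-839/10442 + 29*sqrt(57)/1124724)*(-1/880) = 839/9188960 - 29*sqrt(57)/989757120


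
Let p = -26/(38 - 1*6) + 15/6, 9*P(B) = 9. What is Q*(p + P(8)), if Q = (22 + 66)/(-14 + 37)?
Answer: 473/46 ≈ 10.283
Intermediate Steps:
P(B) = 1 (P(B) = (⅑)*9 = 1)
Q = 88/23 ≈ 3.8261
p = 27/16 (p = -26/(38 - 6) + 15*(⅙) = -26/32 + 5/2 = -26*1/32 + 5/2 = -13/16 + 5/2 = 27/16 ≈ 1.6875)
Q*(p + P(8)) = 88*(27/16 + 1)/23 = (88/23)*(43/16) = 473/46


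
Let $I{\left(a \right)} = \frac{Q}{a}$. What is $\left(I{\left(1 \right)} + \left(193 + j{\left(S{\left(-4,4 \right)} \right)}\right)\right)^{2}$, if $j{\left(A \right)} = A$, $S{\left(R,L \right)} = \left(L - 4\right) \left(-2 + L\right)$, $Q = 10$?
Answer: $41209$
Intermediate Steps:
$I{\left(a \right)} = \frac{10}{a}$
$S{\left(R,L \right)} = \left(-4 + L\right) \left(-2 + L\right)$
$\left(I{\left(1 \right)} + \left(193 + j{\left(S{\left(-4,4 \right)} \right)}\right)\right)^{2} = \left(\frac{10}{1} + \left(193 + \left(8 + 4^{2} - 24\right)\right)\right)^{2} = \left(10 \cdot 1 + \left(193 + \left(8 + 16 - 24\right)\right)\right)^{2} = \left(10 + \left(193 + 0\right)\right)^{2} = \left(10 + 193\right)^{2} = 203^{2} = 41209$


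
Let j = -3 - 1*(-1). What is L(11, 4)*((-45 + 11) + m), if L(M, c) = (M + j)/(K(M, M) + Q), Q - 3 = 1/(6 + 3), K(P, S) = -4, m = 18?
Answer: 162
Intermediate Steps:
j = -2 (j = -3 + 1 = -2)
Q = 28/9 (Q = 3 + 1/(6 + 3) = 3 + 1/9 = 3 + ⅑ = 28/9 ≈ 3.1111)
L(M, c) = 9/4 - 9*M/8 (L(M, c) = (M - 2)/(-4 + 28/9) = (-2 + M)/(-8/9) = (-2 + M)*(-9/8) = 9/4 - 9*M/8)
L(11, 4)*((-45 + 11) + m) = (9/4 - 9/8*11)*((-45 + 11) + 18) = (9/4 - 99/8)*(-34 + 18) = -81/8*(-16) = 162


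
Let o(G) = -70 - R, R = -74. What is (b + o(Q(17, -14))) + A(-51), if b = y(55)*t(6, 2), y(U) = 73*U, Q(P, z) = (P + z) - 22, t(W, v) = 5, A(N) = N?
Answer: 20028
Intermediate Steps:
Q(P, z) = -22 + P + z
o(G) = 4 (o(G) = -70 - 1*(-74) = -70 + 74 = 4)
b = 20075 (b = (73*55)*5 = 4015*5 = 20075)
(b + o(Q(17, -14))) + A(-51) = (20075 + 4) - 51 = 20079 - 51 = 20028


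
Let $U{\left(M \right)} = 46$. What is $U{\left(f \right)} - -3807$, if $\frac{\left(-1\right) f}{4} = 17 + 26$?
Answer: $3853$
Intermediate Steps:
$f = -172$ ($f = - 4 \left(17 + 26\right) = \left(-4\right) 43 = -172$)
$U{\left(f \right)} - -3807 = 46 - -3807 = 46 + 3807 = 3853$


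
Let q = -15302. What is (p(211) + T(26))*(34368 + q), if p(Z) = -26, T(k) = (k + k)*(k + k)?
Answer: 51058748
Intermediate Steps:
T(k) = 4*k² (T(k) = (2*k)*(2*k) = 4*k²)
(p(211) + T(26))*(34368 + q) = (-26 + 4*26²)*(34368 - 15302) = (-26 + 4*676)*19066 = (-26 + 2704)*19066 = 2678*19066 = 51058748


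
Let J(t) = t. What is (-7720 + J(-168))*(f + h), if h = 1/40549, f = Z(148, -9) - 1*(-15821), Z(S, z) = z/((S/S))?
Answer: -5057476303632/40549 ≈ -1.2472e+8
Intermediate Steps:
Z(S, z) = z (Z(S, z) = z/1 = z*1 = z)
f = 15812 (f = -9 - 1*(-15821) = -9 + 15821 = 15812)
h = 1/40549 ≈ 2.4662e-5
(-7720 + J(-168))*(f + h) = (-7720 - 168)*(15812 + 1/40549) = -7888*641160789/40549 = -5057476303632/40549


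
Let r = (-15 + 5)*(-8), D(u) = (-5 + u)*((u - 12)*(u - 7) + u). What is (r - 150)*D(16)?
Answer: -40040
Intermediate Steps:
D(u) = (-5 + u)*(u + (-12 + u)*(-7 + u)) (D(u) = (-5 + u)*((-12 + u)*(-7 + u) + u) = (-5 + u)*(u + (-12 + u)*(-7 + u)))
r = 80 (r = -10*(-8) = 80)
(r - 150)*D(16) = (80 - 150)*(-420 + 16³ - 23*16² + 174*16) = -70*(-420 + 4096 - 23*256 + 2784) = -70*(-420 + 4096 - 5888 + 2784) = -70*572 = -40040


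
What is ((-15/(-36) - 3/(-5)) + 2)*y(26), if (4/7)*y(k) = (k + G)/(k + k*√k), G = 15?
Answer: -51947/156000 + 51947*√26/156000 ≈ 1.3649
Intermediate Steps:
y(k) = 7*(15 + k)/(4*(k + k^(3/2))) (y(k) = 7*((k + 15)/(k + k*√k))/4 = 7*((15 + k)/(k + k^(3/2)))/4 = 7*(15 + k)/(4*(k + k^(3/2))))
((-15/(-36) - 3/(-5)) + 2)*y(26) = ((-15/(-36) - 3/(-5)) + 2)*(7*(15 + 26)/(4*(26 + 26^(3/2)))) = ((-15*(-1/36) - 3*(-⅕)) + 2)*((7/4)*41/(26 + 26*√26)) = ((5/12 + ⅗) + 2)*(287/(4*(26 + 26*√26))) = (61/60 + 2)*(287/(4*(26 + 26*√26))) = 181*(287/(4*(26 + 26*√26)))/60 = 51947/(240*(26 + 26*√26))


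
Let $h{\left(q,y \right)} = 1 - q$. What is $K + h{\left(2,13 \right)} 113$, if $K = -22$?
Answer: $-135$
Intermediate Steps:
$K + h{\left(2,13 \right)} 113 = -22 + \left(1 - 2\right) 113 = -22 - 113 = -135$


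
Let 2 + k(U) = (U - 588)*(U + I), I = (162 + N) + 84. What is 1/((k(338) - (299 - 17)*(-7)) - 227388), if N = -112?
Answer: -1/343416 ≈ -2.9119e-6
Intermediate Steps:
I = 134 (I = (162 - 112) + 84 = 50 + 84 = 134)
k(U) = -2 + (-588 + U)*(134 + U) (k(U) = -2 + (U - 588)*(U + 134) = -2 + (-588 + U)*(134 + U))
1/((k(338) - (299 - 17)*(-7)) - 227388) = 1/(((-78794 + 338² - 454*338) - (299 - 17)*(-7)) - 227388) = 1/(((-78794 + 114244 - 153452) - 282*(-7)) - 227388) = 1/((-118002 - 1*(-1974)) - 227388) = 1/((-118002 + 1974) - 227388) = 1/(-116028 - 227388) = 1/(-343416) = -1/343416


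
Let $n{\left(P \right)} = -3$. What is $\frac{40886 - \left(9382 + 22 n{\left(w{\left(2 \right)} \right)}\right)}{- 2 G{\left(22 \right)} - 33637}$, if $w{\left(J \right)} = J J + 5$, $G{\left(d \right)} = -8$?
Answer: $- \frac{4510}{4803} \approx -0.939$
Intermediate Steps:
$w{\left(J \right)} = 5 + J^{2}$ ($w{\left(J \right)} = J^{2} + 5 = 5 + J^{2}$)
$\frac{40886 - \left(9382 + 22 n{\left(w{\left(2 \right)} \right)}\right)}{- 2 G{\left(22 \right)} - 33637} = \frac{40886 - 9316}{\left(-2\right) \left(-8\right) - 33637} = \frac{40886 + \left(66 - 9382\right)}{16 - 33637} = \frac{40886 - 9316}{16 - 33637} = \frac{31570}{-33621} = 31570 \left(- \frac{1}{33621}\right) = - \frac{4510}{4803}$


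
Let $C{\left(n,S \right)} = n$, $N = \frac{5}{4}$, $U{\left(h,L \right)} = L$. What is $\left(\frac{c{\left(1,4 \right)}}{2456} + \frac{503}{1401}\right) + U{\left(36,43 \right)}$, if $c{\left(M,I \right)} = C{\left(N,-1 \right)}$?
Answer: $\frac{596775709}{13763424} \approx 43.36$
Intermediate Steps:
$N = \frac{5}{4}$ ($N = 5 \cdot \frac{1}{4} = \frac{5}{4} \approx 1.25$)
$c{\left(M,I \right)} = \frac{5}{4}$
$\left(\frac{c{\left(1,4 \right)}}{2456} + \frac{503}{1401}\right) + U{\left(36,43 \right)} = \left(\frac{5}{4 \cdot 2456} + \frac{503}{1401}\right) + 43 = \left(\frac{5}{4} \cdot \frac{1}{2456} + 503 \cdot \frac{1}{1401}\right) + 43 = \left(\frac{5}{9824} + \frac{503}{1401}\right) + 43 = \frac{4948477}{13763424} + 43 = \frac{596775709}{13763424}$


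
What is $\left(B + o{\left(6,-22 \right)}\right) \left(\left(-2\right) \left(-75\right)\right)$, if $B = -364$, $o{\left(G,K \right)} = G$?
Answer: $-53700$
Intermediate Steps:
$\left(B + o{\left(6,-22 \right)}\right) \left(\left(-2\right) \left(-75\right)\right) = \left(-364 + 6\right) \left(\left(-2\right) \left(-75\right)\right) = \left(-358\right) 150 = -53700$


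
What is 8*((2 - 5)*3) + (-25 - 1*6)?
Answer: -103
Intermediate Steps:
8*((2 - 5)*3) + (-25 - 1*6) = 8*(-3*3) + (-25 - 6) = 8*(-9) - 31 = -72 - 31 = -103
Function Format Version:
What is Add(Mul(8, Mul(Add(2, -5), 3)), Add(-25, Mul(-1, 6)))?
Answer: -103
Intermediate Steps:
Add(Mul(8, Mul(Add(2, -5), 3)), Add(-25, Mul(-1, 6))) = Add(Mul(8, Mul(-3, 3)), Add(-25, -6)) = Add(Mul(8, -9), -31) = Add(-72, -31) = -103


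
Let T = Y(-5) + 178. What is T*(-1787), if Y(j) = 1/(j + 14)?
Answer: -2864561/9 ≈ -3.1828e+5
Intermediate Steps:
Y(j) = 1/(14 + j)
T = 1603/9 (T = 1/(14 - 5) + 178 = 1/9 + 178 = 1603/9 ≈ 178.11)
T*(-1787) = (1603/9)*(-1787) = -2864561/9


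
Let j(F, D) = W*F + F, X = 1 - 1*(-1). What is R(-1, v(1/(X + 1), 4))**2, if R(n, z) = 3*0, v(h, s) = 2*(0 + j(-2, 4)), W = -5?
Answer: 0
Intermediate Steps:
X = 2 (X = 1 + 1 = 2)
j(F, D) = -4*F (j(F, D) = -5*F + F = -4*F)
v(h, s) = 16 (v(h, s) = 2*(0 - 4*(-2)) = 2*(0 + 8) = 2*8 = 16)
R(n, z) = 0
R(-1, v(1/(X + 1), 4))**2 = 0**2 = 0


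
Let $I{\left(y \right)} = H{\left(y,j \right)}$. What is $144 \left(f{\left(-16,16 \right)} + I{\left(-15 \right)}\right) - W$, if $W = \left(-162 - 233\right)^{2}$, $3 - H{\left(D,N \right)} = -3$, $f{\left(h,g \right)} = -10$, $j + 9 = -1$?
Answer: $-156601$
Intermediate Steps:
$j = -10$ ($j = -9 - 1 = -10$)
$H{\left(D,N \right)} = 6$ ($H{\left(D,N \right)} = 3 - -3 = 3 + 3 = 6$)
$I{\left(y \right)} = 6$
$W = 156025$ ($W = \left(-395\right)^{2} = 156025$)
$144 \left(f{\left(-16,16 \right)} + I{\left(-15 \right)}\right) - W = 144 \left(-10 + 6\right) - 156025 = 144 \left(-4\right) - 156025 = -576 - 156025 = -156601$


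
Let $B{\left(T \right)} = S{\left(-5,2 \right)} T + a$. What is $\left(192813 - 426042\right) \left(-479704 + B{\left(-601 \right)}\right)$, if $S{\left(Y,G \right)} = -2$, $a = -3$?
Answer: $111601242645$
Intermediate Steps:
$B{\left(T \right)} = -3 - 2 T$ ($B{\left(T \right)} = - 2 T - 3 = -3 - 2 T$)
$\left(192813 - 426042\right) \left(-479704 + B{\left(-601 \right)}\right) = \left(192813 - 426042\right) \left(-479704 - -1199\right) = - 233229 \left(-479704 + \left(-3 + 1202\right)\right) = - 233229 \left(-479704 + 1199\right) = \left(-233229\right) \left(-478505\right) = 111601242645$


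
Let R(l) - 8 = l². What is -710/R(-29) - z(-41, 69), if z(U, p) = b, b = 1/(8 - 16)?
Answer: -4831/6792 ≈ -0.71128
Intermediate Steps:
R(l) = 8 + l²
b = -⅛ (b = 1/(-8) = -⅛ ≈ -0.12500)
z(U, p) = -⅛
-710/R(-29) - z(-41, 69) = -710/(8 + (-29)²) - 1*(-⅛) = -710/(8 + 841) + ⅛ = -710/849 + ⅛ = -4831/6792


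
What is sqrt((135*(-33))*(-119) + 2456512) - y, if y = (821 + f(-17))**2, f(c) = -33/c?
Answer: -195720100/289 + sqrt(2986657) ≈ -6.7550e+5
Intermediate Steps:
y = 195720100/289 (y = (821 - 33/(-17))**2 = (821 - 33*(-1/17))**2 = (821 + 33/17)**2 = (13990/17)**2 = 195720100/289 ≈ 6.7723e+5)
sqrt((135*(-33))*(-119) + 2456512) - y = sqrt((135*(-33))*(-119) + 2456512) - 1*195720100/289 = sqrt(-4455*(-119) + 2456512) - 195720100/289 = sqrt(530145 + 2456512) - 195720100/289 = sqrt(2986657) - 195720100/289 = -195720100/289 + sqrt(2986657)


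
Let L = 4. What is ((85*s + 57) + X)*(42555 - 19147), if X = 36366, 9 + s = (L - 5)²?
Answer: 836672144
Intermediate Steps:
s = -8 (s = -9 + (4 - 5)² = -9 + (-1)² = -9 + 1 = -8)
((85*s + 57) + X)*(42555 - 19147) = ((85*(-8) + 57) + 36366)*(42555 - 19147) = ((-680 + 57) + 36366)*23408 = (-623 + 36366)*23408 = 35743*23408 = 836672144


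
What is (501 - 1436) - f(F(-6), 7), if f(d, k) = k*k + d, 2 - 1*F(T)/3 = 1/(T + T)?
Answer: -3961/4 ≈ -990.25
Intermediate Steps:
F(T) = 6 - 3/(2*T) (F(T) = 6 - 3/(T + T) = 6 - 3*1/(2*T) = 6 - 3/(2*T))
f(d, k) = d + k² (f(d, k) = k² + d = d + k²)
(501 - 1436) - f(F(-6), 7) = (501 - 1436) - ((6 - 3/2/(-6)) + 7²) = -935 - ((6 - 3/2*(-⅙)) + 49) = -935 - ((6 + ¼) + 49) = -935 - (25/4 + 49) = -935 - 1*221/4 = -935 - 221/4 = -3961/4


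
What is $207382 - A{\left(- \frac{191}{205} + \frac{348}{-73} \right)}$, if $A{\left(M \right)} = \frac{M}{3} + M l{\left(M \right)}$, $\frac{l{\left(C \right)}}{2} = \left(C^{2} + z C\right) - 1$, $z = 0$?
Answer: $\frac{2088705000534292997}{10054290246375} \approx 2.0774 \cdot 10^{5}$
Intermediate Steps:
$l{\left(C \right)} = -2 + 2 C^{2}$ ($l{\left(C \right)} = 2 \left(\left(C^{2} + 0 C\right) - 1\right) = 2 \left(\left(C^{2} + 0\right) - 1\right) = 2 \left(C^{2} - 1\right) = 2 \left(-1 + C^{2}\right) = -2 + 2 C^{2}$)
$A{\left(M \right)} = \frac{M}{3} + M \left(-2 + 2 M^{2}\right)$
$207382 - A{\left(- \frac{191}{205} + \frac{348}{-73} \right)} = 207382 - \frac{\left(- \frac{191}{205} + \frac{348}{-73}\right) \left(-5 + 6 \left(- \frac{191}{205} + \frac{348}{-73}\right)^{2}\right)}{3} = 207382 - \frac{\left(\left(-191\right) \frac{1}{205} + 348 \left(- \frac{1}{73}\right)\right) \left(-5 + 6 \left(\left(-191\right) \frac{1}{205} + 348 \left(- \frac{1}{73}\right)\right)^{2}\right)}{3} = 207382 - \frac{\left(- \frac{191}{205} - \frac{348}{73}\right) \left(-5 + 6 \left(- \frac{191}{205} - \frac{348}{73}\right)^{2}\right)}{3} = 207382 - \frac{1}{3} \left(- \frac{85283}{14965}\right) \left(-5 + 6 \left(- \frac{85283}{14965}\right)^{2}\right) = 207382 - \frac{1}{3} \left(- \frac{85283}{14965}\right) \left(-5 + 6 \cdot \frac{7273190089}{223951225}\right) = 207382 - \frac{1}{3} \left(- \frac{85283}{14965}\right) \left(-5 + \frac{43639140534}{223951225}\right) = 207382 - \frac{1}{3} \left(- \frac{85283}{14965}\right) \frac{42519384409}{223951225} = 207382 - - \frac{3626180660552747}{10054290246375} = 207382 + \frac{3626180660552747}{10054290246375} = \frac{2088705000534292997}{10054290246375}$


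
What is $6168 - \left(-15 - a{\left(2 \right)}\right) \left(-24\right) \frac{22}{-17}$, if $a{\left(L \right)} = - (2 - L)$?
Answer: $\frac{112776}{17} \approx 6633.9$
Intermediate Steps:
$a{\left(L \right)} = -2 + L$
$6168 - \left(-15 - a{\left(2 \right)}\right) \left(-24\right) \frac{22}{-17} = 6168 - \left(-15 - \left(-2 + 2\right)\right) \left(-24\right) \frac{22}{-17} = 6168 - \left(-15 - 0\right) \left(-24\right) 22 \left(- \frac{1}{17}\right) = 6168 - \left(-15 + 0\right) \left(-24\right) \left(- \frac{22}{17}\right) = 6168 - \left(-15\right) \left(-24\right) \left(- \frac{22}{17}\right) = 6168 - 360 \left(- \frac{22}{17}\right) = 6168 - - \frac{7920}{17} = 6168 + \frac{7920}{17} = \frac{112776}{17}$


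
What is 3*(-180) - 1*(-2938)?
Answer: 2398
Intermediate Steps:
3*(-180) - 1*(-2938) = -540 + 2938 = 2398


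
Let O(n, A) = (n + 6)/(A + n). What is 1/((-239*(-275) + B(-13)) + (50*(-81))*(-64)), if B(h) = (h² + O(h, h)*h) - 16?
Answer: 2/650149 ≈ 3.0762e-6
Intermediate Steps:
O(n, A) = (6 + n)/(A + n)
B(h) = -13 + h² + h/2 (B(h) = (h² + ((6 + h)/(h + h))*h) - 16 = (h² + ((6 + h)/((2*h)))*h) - 16 = (h² + ((1/(2*h))*(6 + h))*h) - 16 = (h² + ((6 + h)/(2*h))*h) - 16 = (h² + (3 + h/2)) - 16 = (3 + h² + h/2) - 16 = -13 + h² + h/2)
1/((-239*(-275) + B(-13)) + (50*(-81))*(-64)) = 1/((-239*(-275) + (-13 + (-13)² + (½)*(-13))) + (50*(-81))*(-64)) = 1/((65725 + (-13 + 169 - 13/2)) - 4050*(-64)) = 1/((65725 + 299/2) + 259200) = 1/(131749/2 + 259200) = 1/(650149/2) = 2/650149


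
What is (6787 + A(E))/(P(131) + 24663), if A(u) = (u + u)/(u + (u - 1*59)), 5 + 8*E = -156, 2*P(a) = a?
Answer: 5389200/19634429 ≈ 0.27448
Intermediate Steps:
P(a) = a/2
E = -161/8 (E = -5/8 + (⅛)*(-156) = -5/8 - 39/2 = -161/8 ≈ -20.125)
A(u) = 2*u/(-59 + 2*u) (A(u) = (2*u)/(u + (u - 59)) = (2*u)/(u + (-59 + u)) = (2*u)/(-59 + 2*u) = 2*u/(-59 + 2*u))
(6787 + A(E))/(P(131) + 24663) = (6787 + 2*(-161/8)/(-59 + 2*(-161/8)))/((½)*131 + 24663) = (6787 + 2*(-161/8)/(-59 - 161/4))/(131/2 + 24663) = (6787 + 2*(-161/8)/(-397/4))/(49457/2) = (6787 + 2*(-161/8)*(-4/397))*(2/49457) = (6787 + 161/397)*(2/49457) = (2694600/397)*(2/49457) = 5389200/19634429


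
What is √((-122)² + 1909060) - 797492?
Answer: -797492 + 2*√480986 ≈ -7.9611e+5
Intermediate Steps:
√((-122)² + 1909060) - 797492 = √(14884 + 1909060) - 797492 = √1923944 - 797492 = 2*√480986 - 797492 = -797492 + 2*√480986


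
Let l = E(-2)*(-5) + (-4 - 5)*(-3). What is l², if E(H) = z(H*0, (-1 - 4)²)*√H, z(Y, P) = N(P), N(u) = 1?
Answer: 679 - 270*I*√2 ≈ 679.0 - 381.84*I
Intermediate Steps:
z(Y, P) = 1
E(H) = √H (E(H) = 1*√H = √H)
l = 27 - 5*I*√2 (l = √(-2)*(-5) + (-4 - 5)*(-3) = (I*√2)*(-5) - 9*(-3) = -5*I*√2 + 27 = 27 - 5*I*√2 ≈ 27.0 - 7.0711*I)
l² = (27 - 5*I*√2)²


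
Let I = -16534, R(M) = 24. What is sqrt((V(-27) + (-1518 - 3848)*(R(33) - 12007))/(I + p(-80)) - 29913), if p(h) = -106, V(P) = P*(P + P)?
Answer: I*sqrt(9133386535)/520 ≈ 183.79*I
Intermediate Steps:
V(P) = 2*P**2 (V(P) = P*(2*P) = 2*P**2)
sqrt((V(-27) + (-1518 - 3848)*(R(33) - 12007))/(I + p(-80)) - 29913) = sqrt((2*(-27)**2 + (-1518 - 3848)*(24 - 12007))/(-16534 - 106) - 29913) = sqrt((2*729 - 5366*(-11983))/(-16640) - 29913) = sqrt((1458 + 64300778)*(-1/16640) - 29913) = sqrt(64302236*(-1/16640) - 29913) = sqrt(-16075559/4160 - 29913) = sqrt(-140513639/4160) = I*sqrt(9133386535)/520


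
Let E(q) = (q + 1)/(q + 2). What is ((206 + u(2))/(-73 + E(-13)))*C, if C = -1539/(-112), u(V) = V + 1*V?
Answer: -253935/6328 ≈ -40.129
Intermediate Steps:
u(V) = 2*V (u(V) = V + V = 2*V)
E(q) = (1 + q)/(2 + q)
C = 1539/112 (C = -1539*(-1/112) = 1539/112 ≈ 13.741)
((206 + u(2))/(-73 + E(-13)))*C = ((206 + 2*2)/(-73 + (1 - 13)/(2 - 13)))*(1539/112) = ((206 + 4)/(-73 - 12/(-11)))*(1539/112) = (210/(-73 - 1/11*(-12)))*(1539/112) = (210/(-73 + 12/11))*(1539/112) = (210/(-791/11))*(1539/112) = (210*(-11/791))*(1539/112) = -330/113*1539/112 = -253935/6328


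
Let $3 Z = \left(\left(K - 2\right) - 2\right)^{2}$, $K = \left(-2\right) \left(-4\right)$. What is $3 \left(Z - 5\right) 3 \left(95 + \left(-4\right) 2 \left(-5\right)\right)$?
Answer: $405$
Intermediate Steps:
$K = 8$
$Z = \frac{16}{3}$ ($Z = \frac{\left(\left(8 - 2\right) - 2\right)^{2}}{3} = \frac{\left(6 - 2\right)^{2}}{3} = \frac{4^{2}}{3} = \frac{1}{3} \cdot 16 = \frac{16}{3} \approx 5.3333$)
$3 \left(Z - 5\right) 3 \left(95 + \left(-4\right) 2 \left(-5\right)\right) = 3 \left(\frac{16}{3} - 5\right) 3 \left(95 + \left(-4\right) 2 \left(-5\right)\right) = 3 \left(\frac{16}{3} - 5\right) 3 \left(95 - -40\right) = 3 \cdot \frac{1}{3} \cdot 3 \left(95 + 40\right) = 1 \cdot 3 \cdot 135 = 3 \cdot 135 = 405$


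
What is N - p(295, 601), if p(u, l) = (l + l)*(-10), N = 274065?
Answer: 286085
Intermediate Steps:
p(u, l) = -20*l (p(u, l) = (2*l)*(-10) = -20*l)
N - p(295, 601) = 274065 - (-20)*601 = 274065 - 1*(-12020) = 274065 + 12020 = 286085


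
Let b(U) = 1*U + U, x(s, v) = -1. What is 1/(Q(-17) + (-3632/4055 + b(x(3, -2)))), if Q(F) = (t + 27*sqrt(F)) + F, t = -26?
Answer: -754663885/238414224274 - 443961675*I*sqrt(17)/238414224274 ≈ -0.0031653 - 0.0076778*I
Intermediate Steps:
b(U) = 2*U (b(U) = U + U = 2*U)
Q(F) = -26 + F + 27*sqrt(F) (Q(F) = (-26 + 27*sqrt(F)) + F = -26 + F + 27*sqrt(F))
1/(Q(-17) + (-3632/4055 + b(x(3, -2)))) = 1/((-26 - 17 + 27*sqrt(-17)) + (-3632/4055 + 2*(-1))) = 1/((-26 - 17 + 27*(I*sqrt(17))) + (-3632*1/4055 - 2)) = 1/((-26 - 17 + 27*I*sqrt(17)) + (-3632/4055 - 2)) = 1/((-43 + 27*I*sqrt(17)) - 11742/4055) = 1/(-186107/4055 + 27*I*sqrt(17))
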